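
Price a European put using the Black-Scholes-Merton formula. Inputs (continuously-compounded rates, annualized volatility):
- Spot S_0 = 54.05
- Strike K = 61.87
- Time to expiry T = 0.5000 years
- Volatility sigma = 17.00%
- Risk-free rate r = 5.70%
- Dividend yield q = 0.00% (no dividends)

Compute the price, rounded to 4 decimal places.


Answer: Price = 6.7856

Derivation:
d1 = (ln(S/K) + (r - q + 0.5*sigma^2) * T) / (sigma * sqrt(T)) = -0.82690619
d2 = d1 - sigma * sqrt(T) = -0.94711434
exp(-rT) = 0.97190229; exp(-qT) = 1.00000000
P = K * exp(-rT) * N(-d2) - S_0 * exp(-qT) * N(-d1)
N(-d1) = 0.79585488; N(-d2) = 0.82820974
P = 61.8700 * 0.97190229 * 0.82820974 - 54.0500 * 1.00000000 * 0.79585488 = 6.7856


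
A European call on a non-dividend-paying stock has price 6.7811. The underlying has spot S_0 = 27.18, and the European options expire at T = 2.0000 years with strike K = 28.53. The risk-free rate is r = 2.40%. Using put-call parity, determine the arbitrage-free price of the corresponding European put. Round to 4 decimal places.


Answer: Put price = 6.7940

Derivation:
Put-call parity: C - P = S_0 * exp(-qT) - K * exp(-rT).
S_0 * exp(-qT) = 27.1800 * 1.00000000 = 27.18000000
K * exp(-rT) = 28.5300 * 0.95313379 = 27.19290695
P = C - S*exp(-qT) + K*exp(-rT)
P = 6.7811 - 27.18000000 + 27.19290695 = 6.7940


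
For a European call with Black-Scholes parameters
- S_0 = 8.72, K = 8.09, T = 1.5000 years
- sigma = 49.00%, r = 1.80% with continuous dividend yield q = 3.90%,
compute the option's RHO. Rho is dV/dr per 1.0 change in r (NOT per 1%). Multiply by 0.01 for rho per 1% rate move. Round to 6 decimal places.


Answer: Rho = 4.842590

Derivation:
d1 = 0.3725315754; d2 = -0.2275934116
phi(d1) = 0.3721983304; exp(-qT) = 0.9431782404; exp(-rT) = 0.9733612415
N(d2) = 0.4099811712
Rho = K*T*exp(-rT)*N(d2) = 8.0900 * 1.5000 * 0.9733612415 * 0.4099811712 = 4.842590


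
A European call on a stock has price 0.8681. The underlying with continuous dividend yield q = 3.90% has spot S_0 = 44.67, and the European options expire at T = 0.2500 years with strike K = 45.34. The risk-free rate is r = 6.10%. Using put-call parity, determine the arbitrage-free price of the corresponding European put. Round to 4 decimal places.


Put-call parity: C - P = S_0 * exp(-qT) - K * exp(-rT).
S_0 * exp(-qT) = 44.6700 * 0.99029738 = 44.23658384
K * exp(-rT) = 45.3400 * 0.98486569 = 44.65381049
P = C - S*exp(-qT) + K*exp(-rT)
P = 0.8681 - 44.23658384 + 44.65381049 = 1.2853

Answer: Put price = 1.2853


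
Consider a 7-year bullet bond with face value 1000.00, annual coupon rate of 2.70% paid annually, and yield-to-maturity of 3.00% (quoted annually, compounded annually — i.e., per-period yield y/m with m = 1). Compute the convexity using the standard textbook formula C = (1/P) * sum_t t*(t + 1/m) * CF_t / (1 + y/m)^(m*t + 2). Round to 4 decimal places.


Coupon per period c = face * coupon_rate / m = 27.000000
Periods per year m = 1; per-period yield y/m = 0.030000
Number of cashflows N = 7
Cashflows (t years, CF_t, discount factor 1/(1+y/m)^(m*t), PV):
  t = 1.0000: CF_t = 27.000000, DF = 0.970874, PV = 26.213592
  t = 2.0000: CF_t = 27.000000, DF = 0.942596, PV = 25.450090
  t = 3.0000: CF_t = 27.000000, DF = 0.915142, PV = 24.708825
  t = 4.0000: CF_t = 27.000000, DF = 0.888487, PV = 23.989150
  t = 5.0000: CF_t = 27.000000, DF = 0.862609, PV = 23.290437
  t = 6.0000: CF_t = 27.000000, DF = 0.837484, PV = 22.612075
  t = 7.0000: CF_t = 1027.000000, DF = 0.813092, PV = 835.044982
Price P = sum_t PV_t = 981.309151
Convexity numerator sum_t t*(t + 1/m) * CF_t / (1+y/m)^(m*t + 2):
  t = 1.0000: term = 49.417650
  t = 2.0000: term = 143.934902
  t = 3.0000: term = 279.485246
  t = 4.0000: term = 452.241499
  t = 5.0000: term = 658.604124
  t = 6.0000: term = 895.190072
  t = 7.0000: term = 44078.159111
Convexity = (1/P) * sum = 46557.032603 / 981.309151 = 47.443797

Answer: Convexity = 47.4438


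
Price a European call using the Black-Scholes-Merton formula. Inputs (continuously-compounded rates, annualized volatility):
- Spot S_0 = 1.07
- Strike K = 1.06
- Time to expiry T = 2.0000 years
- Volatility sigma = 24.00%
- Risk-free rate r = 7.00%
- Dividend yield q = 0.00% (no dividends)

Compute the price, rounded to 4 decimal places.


d1 = (ln(S/K) + (r - q + 0.5*sigma^2) * T) / (sigma * sqrt(T)) = 0.60984937
d2 = d1 - sigma * sqrt(T) = 0.27043812
exp(-rT) = 0.86935824; exp(-qT) = 1.00000000
C = S_0 * exp(-qT) * N(d1) - K * exp(-rT) * N(d2)
N(d1) = 0.72901920; N(d2) = 0.60658839
C = 1.0700 * 1.00000000 * 0.72901920 - 1.0600 * 0.86935824 * 0.60658839 = 0.2211

Answer: Price = 0.2211


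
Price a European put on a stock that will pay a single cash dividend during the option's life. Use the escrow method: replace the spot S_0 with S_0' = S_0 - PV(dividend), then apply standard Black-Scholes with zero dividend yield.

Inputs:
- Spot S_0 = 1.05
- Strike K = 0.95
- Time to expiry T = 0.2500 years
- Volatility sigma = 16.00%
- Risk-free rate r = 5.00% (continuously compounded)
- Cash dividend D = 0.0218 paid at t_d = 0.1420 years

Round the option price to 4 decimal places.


PV(D) = D * exp(-r * t_d) = 0.0218 * 0.99292515 = 0.02164577
S_0' = S_0 - PV(D) = 1.0500 - 0.02164577 = 1.02835423
d1 = (ln(S_0'/K) + (r + sigma^2/2)*T) / (sigma*sqrt(T)) = 1.18691232
d2 = d1 - sigma*sqrt(T) = 1.10691232
exp(-rT) = 0.98757780
N(-d1) = 0.11763110; N(-d2) = 0.13416592
P = K * exp(-rT) * N(-d2) - S_0' * N(-d1) = 0.9500 * 0.98757780 * 0.13416592 - 1.02835423 * 0.11763110 = 0.0049

Answer: Price = 0.0049


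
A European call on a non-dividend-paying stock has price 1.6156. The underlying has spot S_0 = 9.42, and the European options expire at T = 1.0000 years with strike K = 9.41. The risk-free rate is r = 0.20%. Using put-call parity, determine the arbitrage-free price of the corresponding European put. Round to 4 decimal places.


Put-call parity: C - P = S_0 * exp(-qT) - K * exp(-rT).
S_0 * exp(-qT) = 9.4200 * 1.00000000 = 9.42000000
K * exp(-rT) = 9.4100 * 0.99800200 = 9.39119881
P = C - S*exp(-qT) + K*exp(-rT)
P = 1.6156 - 9.42000000 + 9.39119881 = 1.5868

Answer: Put price = 1.5868


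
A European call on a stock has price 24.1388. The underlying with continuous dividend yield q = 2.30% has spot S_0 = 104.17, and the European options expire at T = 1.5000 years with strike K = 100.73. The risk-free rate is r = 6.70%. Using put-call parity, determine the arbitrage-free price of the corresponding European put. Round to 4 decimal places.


Put-call parity: C - P = S_0 * exp(-qT) - K * exp(-rT).
S_0 * exp(-qT) = 104.1700 * 0.96608834 = 100.63742235
K * exp(-rT) = 100.7300 * 0.90438511 = 91.09871237
P = C - S*exp(-qT) + K*exp(-rT)
P = 24.1388 - 100.63742235 + 91.09871237 = 14.6001

Answer: Put price = 14.6001


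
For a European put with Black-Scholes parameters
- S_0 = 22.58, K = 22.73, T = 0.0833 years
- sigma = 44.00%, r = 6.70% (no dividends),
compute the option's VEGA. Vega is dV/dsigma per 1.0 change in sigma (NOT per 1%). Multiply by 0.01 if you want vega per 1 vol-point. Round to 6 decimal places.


Answer: Vega = 2.595926

Derivation:
d1 = 0.0553064763; d2 = -0.0716851770
phi(d1) = 0.3983326032; exp(-qT) = 1.0000000000; exp(-rT) = 0.9944344454
Vega = S * exp(-qT) * phi(d1) * sqrt(T) = 22.5800 * 1.0000000000 * 0.3983326032 * 0.2886173938 = 2.595926


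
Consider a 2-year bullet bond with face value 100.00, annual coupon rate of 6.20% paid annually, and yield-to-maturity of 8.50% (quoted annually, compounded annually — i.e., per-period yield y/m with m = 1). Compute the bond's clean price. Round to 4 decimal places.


Answer: Price = 95.9264

Derivation:
Coupon per period c = face * coupon_rate / m = 6.200000
Periods per year m = 1; per-period yield y/m = 0.085000
Number of cashflows N = 2
Cashflows (t years, CF_t, discount factor 1/(1+y/m)^(m*t), PV):
  t = 1.0000: CF_t = 6.200000, DF = 0.921659, PV = 5.714286
  t = 2.0000: CF_t = 106.200000, DF = 0.849455, PV = 90.212151
Price P = sum_t PV_t = 95.926437


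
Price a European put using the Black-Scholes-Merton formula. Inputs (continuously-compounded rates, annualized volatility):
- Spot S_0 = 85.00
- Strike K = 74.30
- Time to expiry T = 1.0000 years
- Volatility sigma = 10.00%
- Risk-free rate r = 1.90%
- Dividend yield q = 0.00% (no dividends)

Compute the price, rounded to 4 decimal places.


Answer: Price = 0.2125

Derivation:
d1 = (ln(S/K) + (r - q + 0.5*sigma^2) * T) / (sigma * sqrt(T)) = 1.58540305
d2 = d1 - sigma * sqrt(T) = 1.48540305
exp(-rT) = 0.98117936; exp(-qT) = 1.00000000
P = K * exp(-rT) * N(-d2) - S_0 * exp(-qT) * N(-d1)
N(-d1) = 0.05643739; N(-d2) = 0.06871854
P = 74.3000 * 0.98117936 * 0.06871854 - 85.0000 * 1.00000000 * 0.05643739 = 0.2125


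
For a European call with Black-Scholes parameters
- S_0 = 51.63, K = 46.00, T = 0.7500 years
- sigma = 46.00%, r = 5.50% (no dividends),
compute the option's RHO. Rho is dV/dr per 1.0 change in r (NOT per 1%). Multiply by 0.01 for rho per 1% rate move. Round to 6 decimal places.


Answer: Rho = 19.101669

Derivation:
d1 = 0.5925659650; d2 = 0.1941942793
phi(d1) = 0.3347049958; exp(-qT) = 1.0000000000; exp(-rT) = 0.9595892027
N(d2) = 0.5769881190
Rho = K*T*exp(-rT)*N(d2) = 46.0000 * 0.7500 * 0.9595892027 * 0.5769881190 = 19.101669


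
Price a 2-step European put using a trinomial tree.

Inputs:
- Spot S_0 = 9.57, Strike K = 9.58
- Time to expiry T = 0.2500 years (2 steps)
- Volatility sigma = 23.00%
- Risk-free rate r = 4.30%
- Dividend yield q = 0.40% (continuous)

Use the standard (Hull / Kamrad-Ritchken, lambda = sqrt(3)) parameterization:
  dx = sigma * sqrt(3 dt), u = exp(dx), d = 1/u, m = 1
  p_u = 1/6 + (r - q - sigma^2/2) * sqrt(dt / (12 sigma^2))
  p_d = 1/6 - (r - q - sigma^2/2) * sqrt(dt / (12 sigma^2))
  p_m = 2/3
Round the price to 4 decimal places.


dt = T/N = 0.125000; dx = sigma*sqrt(3*dt) = 0.140846
u = exp(dx) = 1.151247; d = 1/u = 0.868623
p_u = 0.172236, p_m = 0.666667, p_d = 0.161098
Discount per step: exp(-r*dt) = 0.994639
Stock lattice S(k, j) with j the centered position index:
  k=0: S(0,+0) = 9.5700
  k=1: S(1,-1) = 8.3127; S(1,+0) = 9.5700; S(1,+1) = 11.0174
  k=2: S(2,-2) = 7.2206; S(2,-1) = 8.3127; S(2,+0) = 9.5700; S(2,+1) = 11.0174; S(2,+2) = 12.6838
Terminal payoffs V(N, j) = max(K - S_T, 0):
  V(2,-2) = 2.359372; V(2,-1) = 1.267274; V(2,+0) = 0.010000; V(2,+1) = 0.000000; V(2,+2) = 0.000000
Backward induction: V(k, j) = exp(-r*dt) * [p_u * V(k+1, j+1) + p_m * V(k+1, j) + p_d * V(k+1, j-1)]
  V(1,-1) = exp(-r*dt) * [p_u*0.010000 + p_m*1.267274 + p_d*2.359372] = 1.220086
  V(1,+0) = exp(-r*dt) * [p_u*0.000000 + p_m*0.010000 + p_d*1.267274] = 0.209691
  V(1,+1) = exp(-r*dt) * [p_u*0.000000 + p_m*0.000000 + p_d*0.010000] = 0.001602
  V(0,+0) = exp(-r*dt) * [p_u*0.001602 + p_m*0.209691 + p_d*1.220086] = 0.334819

Answer: Price = V(0,0) = 0.3348


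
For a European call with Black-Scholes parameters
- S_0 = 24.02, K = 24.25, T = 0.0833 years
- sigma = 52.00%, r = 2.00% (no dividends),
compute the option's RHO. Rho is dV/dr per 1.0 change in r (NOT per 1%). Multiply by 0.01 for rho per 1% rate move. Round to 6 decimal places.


d1 = 0.0226434942; d2 = -0.1274375506
phi(d1) = 0.3988400191; exp(-qT) = 1.0000000000; exp(-rT) = 0.9983353870
N(d2) = 0.4492970487
Rho = K*T*exp(-rT)*N(d2) = 24.2500 * 0.0833 * 0.9983353870 * 0.4492970487 = 0.906080

Answer: Rho = 0.906080


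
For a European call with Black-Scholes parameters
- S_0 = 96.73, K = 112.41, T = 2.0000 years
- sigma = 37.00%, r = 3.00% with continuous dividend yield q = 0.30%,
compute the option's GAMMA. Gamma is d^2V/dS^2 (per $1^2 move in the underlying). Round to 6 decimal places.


Answer: Gamma = 0.007811

Derivation:
d1 = 0.0777257330; d2 = -0.4455332851
phi(d1) = 0.3977390357; exp(-qT) = 0.9940179641; exp(-rT) = 0.9417645336
Gamma = exp(-qT) * phi(d1) / (S * sigma * sqrt(T)) = 0.9940179641 * 0.3977390357 / (96.7300 * 0.3700 * 1.4142135624) = 0.007811


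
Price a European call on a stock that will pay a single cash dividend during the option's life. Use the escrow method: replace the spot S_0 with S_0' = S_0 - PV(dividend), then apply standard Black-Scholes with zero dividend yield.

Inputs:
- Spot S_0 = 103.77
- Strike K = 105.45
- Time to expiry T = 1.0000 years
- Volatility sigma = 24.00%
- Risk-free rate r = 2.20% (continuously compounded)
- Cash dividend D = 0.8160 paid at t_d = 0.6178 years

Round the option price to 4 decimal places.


Answer: Price = 9.7491

Derivation:
PV(D) = D * exp(-r * t_d) = 0.8160 * 0.98650035 = 0.80498428
S_0' = S_0 - PV(D) = 103.7700 - 0.80498428 = 102.96501572
d1 = (ln(S_0'/K) + (r + sigma^2/2)*T) / (sigma*sqrt(T)) = 0.11230154
d2 = d1 - sigma*sqrt(T) = -0.12769846
exp(-rT) = 0.97824024
N(d1) = 0.54470784; N(d2) = 0.44919381
C = S_0' * N(d1) - K * exp(-rT) * N(d2) = 102.96501572 * 0.54470784 - 105.4500 * 0.97824024 * 0.44919381 = 9.7491


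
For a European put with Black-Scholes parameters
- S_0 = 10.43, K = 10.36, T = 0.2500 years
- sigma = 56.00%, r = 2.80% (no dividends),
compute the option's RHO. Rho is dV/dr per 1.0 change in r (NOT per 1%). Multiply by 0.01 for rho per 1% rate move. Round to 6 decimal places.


Answer: Rho = -1.379158

Derivation:
d1 = 0.1890501149; d2 = -0.0909498851
phi(d1) = 0.3918765132; exp(-qT) = 1.0000000000; exp(-rT) = 0.9930244429
N(-d2) = 0.5362337941
Rho = -K*T*exp(-rT)*N(-d2) = -10.3600 * 0.2500 * 0.9930244429 * 0.5362337941 = -1.379158


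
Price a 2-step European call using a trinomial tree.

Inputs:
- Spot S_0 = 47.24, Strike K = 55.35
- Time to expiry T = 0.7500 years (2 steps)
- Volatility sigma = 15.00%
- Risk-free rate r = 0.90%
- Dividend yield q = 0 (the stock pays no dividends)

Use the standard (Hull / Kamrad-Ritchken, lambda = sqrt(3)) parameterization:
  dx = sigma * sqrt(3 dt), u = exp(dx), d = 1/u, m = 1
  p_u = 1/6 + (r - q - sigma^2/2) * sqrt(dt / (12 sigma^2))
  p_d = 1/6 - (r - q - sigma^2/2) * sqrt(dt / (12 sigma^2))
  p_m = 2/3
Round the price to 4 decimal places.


Answer: Price = V(0,0) = 0.2642

Derivation:
dt = T/N = 0.375000; dx = sigma*sqrt(3*dt) = 0.159099
u = exp(dx) = 1.172454; d = 1/u = 0.852912
p_u = 0.164015, p_m = 0.666667, p_d = 0.169318
Discount per step: exp(-r*dt) = 0.996631
Stock lattice S(k, j) with j the centered position index:
  k=0: S(0,+0) = 47.2400
  k=1: S(1,-1) = 40.2916; S(1,+0) = 47.2400; S(1,+1) = 55.3867
  k=2: S(2,-2) = 34.3651; S(2,-1) = 40.2916; S(2,+0) = 47.2400; S(2,+1) = 55.3867; S(2,+2) = 64.9384
Terminal payoffs V(N, j) = max(S_T - K, 0):
  V(2,-2) = 0.000000; V(2,-1) = 0.000000; V(2,+0) = 0.000000; V(2,+1) = 0.036729; V(2,+2) = 9.588394
Backward induction: V(k, j) = exp(-r*dt) * [p_u * V(k+1, j+1) + p_m * V(k+1, j) + p_d * V(k+1, j-1)]
  V(1,-1) = exp(-r*dt) * [p_u*0.000000 + p_m*0.000000 + p_d*0.000000] = 0.000000
  V(1,+0) = exp(-r*dt) * [p_u*0.036729 + p_m*0.000000 + p_d*0.000000] = 0.006004
  V(1,+1) = exp(-r*dt) * [p_u*9.588394 + p_m*0.036729 + p_d*0.000000] = 1.591745
  V(0,+0) = exp(-r*dt) * [p_u*1.591745 + p_m*0.006004 + p_d*0.000000] = 0.264180


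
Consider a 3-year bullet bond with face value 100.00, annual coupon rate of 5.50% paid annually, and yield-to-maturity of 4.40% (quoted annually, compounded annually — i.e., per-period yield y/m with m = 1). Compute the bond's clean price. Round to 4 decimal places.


Answer: Price = 103.0296

Derivation:
Coupon per period c = face * coupon_rate / m = 5.500000
Periods per year m = 1; per-period yield y/m = 0.044000
Number of cashflows N = 3
Cashflows (t years, CF_t, discount factor 1/(1+y/m)^(m*t), PV):
  t = 1.0000: CF_t = 5.500000, DF = 0.957854, PV = 5.268199
  t = 2.0000: CF_t = 5.500000, DF = 0.917485, PV = 5.046168
  t = 3.0000: CF_t = 105.500000, DF = 0.878817, PV = 92.715205
Price P = sum_t PV_t = 103.029572


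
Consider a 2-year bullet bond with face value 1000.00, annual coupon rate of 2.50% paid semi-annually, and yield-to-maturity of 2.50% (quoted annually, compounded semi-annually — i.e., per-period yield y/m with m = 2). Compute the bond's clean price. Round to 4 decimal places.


Coupon per period c = face * coupon_rate / m = 12.500000
Periods per year m = 2; per-period yield y/m = 0.012500
Number of cashflows N = 4
Cashflows (t years, CF_t, discount factor 1/(1+y/m)^(m*t), PV):
  t = 0.5000: CF_t = 12.500000, DF = 0.987654, PV = 12.345679
  t = 1.0000: CF_t = 12.500000, DF = 0.975461, PV = 12.193263
  t = 1.5000: CF_t = 12.500000, DF = 0.963418, PV = 12.042729
  t = 2.0000: CF_t = 1012.500000, DF = 0.951524, PV = 963.418329
Price P = sum_t PV_t = 1000.000000

Answer: Price = 1000.0000


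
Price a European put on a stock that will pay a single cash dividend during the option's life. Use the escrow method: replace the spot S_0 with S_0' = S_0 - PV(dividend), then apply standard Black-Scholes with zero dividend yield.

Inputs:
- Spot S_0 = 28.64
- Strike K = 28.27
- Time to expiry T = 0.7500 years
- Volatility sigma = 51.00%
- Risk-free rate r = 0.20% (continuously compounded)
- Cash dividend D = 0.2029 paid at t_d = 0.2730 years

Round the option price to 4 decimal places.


Answer: Price = 4.8478

Derivation:
PV(D) = D * exp(-r * t_d) = 0.2029 * 0.99945415 = 0.20278925
S_0' = S_0 - PV(D) = 28.6400 - 0.20278925 = 28.43721075
d1 = (ln(S_0'/K) + (r + sigma^2/2)*T) / (sigma*sqrt(T)) = 0.23758496
d2 = d1 - sigma*sqrt(T) = -0.20408799
exp(-rT) = 0.99850112
N(-d1) = 0.40610151; N(-d2) = 0.58085763
P = K * exp(-rT) * N(-d2) - S_0' * N(-d1) = 28.2700 * 0.99850112 * 0.58085763 - 28.43721075 * 0.40610151 = 4.8478


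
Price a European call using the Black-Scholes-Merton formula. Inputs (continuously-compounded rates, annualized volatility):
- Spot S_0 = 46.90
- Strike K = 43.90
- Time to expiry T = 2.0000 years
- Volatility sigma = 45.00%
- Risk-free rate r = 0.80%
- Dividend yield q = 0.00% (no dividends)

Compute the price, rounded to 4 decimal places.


d1 = (ln(S/K) + (r - q + 0.5*sigma^2) * T) / (sigma * sqrt(T)) = 0.44721103
d2 = d1 - sigma * sqrt(T) = -0.18918508
exp(-rT) = 0.98412732; exp(-qT) = 1.00000000
C = S_0 * exp(-qT) * N(d1) - K * exp(-rT) * N(d2)
N(d1) = 0.67263865; N(d2) = 0.42497388
C = 46.9000 * 1.00000000 * 0.67263865 - 43.9000 * 0.98412732 * 0.42497388 = 13.1865

Answer: Price = 13.1865


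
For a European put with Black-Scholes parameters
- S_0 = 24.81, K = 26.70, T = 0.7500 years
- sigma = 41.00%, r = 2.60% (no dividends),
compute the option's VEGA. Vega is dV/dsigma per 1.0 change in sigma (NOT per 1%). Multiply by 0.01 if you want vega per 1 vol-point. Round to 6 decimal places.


d1 = 0.0256871085; d2 = -0.3293833070
phi(d1) = 0.3988106856; exp(-qT) = 1.0000000000; exp(-rT) = 0.9806888952
Vega = S * exp(-qT) * phi(d1) * sqrt(T) = 24.8100 * 1.0000000000 * 0.3988106856 * 0.8660254038 = 8.568882

Answer: Vega = 8.568882


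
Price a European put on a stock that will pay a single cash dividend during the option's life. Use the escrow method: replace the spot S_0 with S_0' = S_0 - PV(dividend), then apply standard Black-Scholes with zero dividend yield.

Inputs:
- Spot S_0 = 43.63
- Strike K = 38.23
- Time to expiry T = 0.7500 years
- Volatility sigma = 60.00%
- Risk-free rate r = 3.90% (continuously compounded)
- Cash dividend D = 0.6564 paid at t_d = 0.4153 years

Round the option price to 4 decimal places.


Answer: Price = 5.5990

Derivation:
PV(D) = D * exp(-r * t_d) = 0.6564 * 0.98393376 = 0.64585412
S_0' = S_0 - PV(D) = 43.6300 - 0.64585412 = 42.98414588
d1 = (ln(S_0'/K) + (r + sigma^2/2)*T) / (sigma*sqrt(T)) = 0.54167156
d2 = d1 - sigma*sqrt(T) = 0.02205632
exp(-rT) = 0.97117364
N(-d1) = 0.29402239; N(-d2) = 0.49120152
P = K * exp(-rT) * N(-d2) - S_0' * N(-d1) = 38.2300 * 0.97117364 * 0.49120152 - 42.98414588 * 0.29402239 = 5.5990


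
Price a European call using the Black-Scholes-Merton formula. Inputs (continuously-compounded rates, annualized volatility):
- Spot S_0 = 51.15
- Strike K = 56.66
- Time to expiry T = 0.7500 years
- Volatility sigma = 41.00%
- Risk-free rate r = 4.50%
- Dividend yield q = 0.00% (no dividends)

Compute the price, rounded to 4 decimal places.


d1 = (ln(S/K) + (r - q + 0.5*sigma^2) * T) / (sigma * sqrt(T)) = -0.01554199
d2 = d1 - sigma * sqrt(T) = -0.37061241
exp(-rT) = 0.96681318; exp(-qT) = 1.00000000
C = S_0 * exp(-qT) * N(d1) - K * exp(-rT) * N(d2)
N(d1) = 0.49379989; N(d2) = 0.35546312
C = 51.1500 * 1.00000000 * 0.49379989 - 56.6600 * 0.96681318 * 0.35546312 = 5.7857

Answer: Price = 5.7857


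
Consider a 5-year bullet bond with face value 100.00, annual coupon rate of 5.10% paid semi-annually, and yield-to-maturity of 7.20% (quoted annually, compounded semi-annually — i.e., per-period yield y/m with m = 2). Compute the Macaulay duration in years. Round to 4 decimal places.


Answer: Macaulay duration = 4.4464 years

Derivation:
Coupon per period c = face * coupon_rate / m = 2.550000
Periods per year m = 2; per-period yield y/m = 0.036000
Number of cashflows N = 10
Cashflows (t years, CF_t, discount factor 1/(1+y/m)^(m*t), PV):
  t = 0.5000: CF_t = 2.550000, DF = 0.965251, PV = 2.461390
  t = 1.0000: CF_t = 2.550000, DF = 0.931709, PV = 2.375859
  t = 1.5000: CF_t = 2.550000, DF = 0.899333, PV = 2.293300
  t = 2.0000: CF_t = 2.550000, DF = 0.868082, PV = 2.213610
  t = 2.5000: CF_t = 2.550000, DF = 0.837917, PV = 2.136689
  t = 3.0000: CF_t = 2.550000, DF = 0.808801, PV = 2.062442
  t = 3.5000: CF_t = 2.550000, DF = 0.780696, PV = 1.990774
  t = 4.0000: CF_t = 2.550000, DF = 0.753567, PV = 1.921596
  t = 4.5000: CF_t = 2.550000, DF = 0.727381, PV = 1.854823
  t = 5.0000: CF_t = 102.550000, DF = 0.702106, PV = 72.000931
Price P = sum_t PV_t = 91.311414
Macaulay numerator sum_t t * PV_t:
  t * PV_t at t = 0.5000: 1.230695
  t * PV_t at t = 1.0000: 2.375859
  t * PV_t at t = 1.5000: 3.439950
  t * PV_t at t = 2.0000: 4.427221
  t * PV_t at t = 2.5000: 5.341724
  t * PV_t at t = 3.0000: 6.187325
  t * PV_t at t = 3.5000: 6.967708
  t * PV_t at t = 4.0000: 7.686385
  t * PV_t at t = 4.5000: 8.346702
  t * PV_t at t = 5.0000: 360.004654
Macaulay duration D = (sum_t t * PV_t) / P = 406.008221 / 91.311414 = 4.446413


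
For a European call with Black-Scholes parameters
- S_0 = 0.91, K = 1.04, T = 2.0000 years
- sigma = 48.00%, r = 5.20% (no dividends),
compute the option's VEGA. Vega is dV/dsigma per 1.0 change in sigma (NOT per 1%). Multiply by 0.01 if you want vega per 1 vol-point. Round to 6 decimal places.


d1 = 0.2959074050; d2 = -0.3829151049
phi(d1) = 0.3818531649; exp(-qT) = 1.0000000000; exp(-rT) = 0.9012252974
Vega = S * exp(-qT) * phi(d1) * sqrt(T) = 0.9100 * 1.0000000000 * 0.3818531649 * 1.4142135624 = 0.491420

Answer: Vega = 0.491420


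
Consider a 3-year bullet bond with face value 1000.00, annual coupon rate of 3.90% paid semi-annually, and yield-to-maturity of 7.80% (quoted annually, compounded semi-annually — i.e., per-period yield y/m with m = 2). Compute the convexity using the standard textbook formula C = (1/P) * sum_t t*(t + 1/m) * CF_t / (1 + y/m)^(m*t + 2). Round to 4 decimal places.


Coupon per period c = face * coupon_rate / m = 19.500000
Periods per year m = 2; per-period yield y/m = 0.039000
Number of cashflows N = 6
Cashflows (t years, CF_t, discount factor 1/(1+y/m)^(m*t), PV):
  t = 0.5000: CF_t = 19.500000, DF = 0.962464, PV = 18.768046
  t = 1.0000: CF_t = 19.500000, DF = 0.926337, PV = 18.063567
  t = 1.5000: CF_t = 19.500000, DF = 0.891566, PV = 17.385531
  t = 2.0000: CF_t = 19.500000, DF = 0.858100, PV = 16.732946
  t = 2.5000: CF_t = 19.500000, DF = 0.825890, PV = 16.104857
  t = 3.0000: CF_t = 1019.500000, DF = 0.794889, PV = 810.389760
Price P = sum_t PV_t = 897.444708
Convexity numerator sum_t t*(t + 1/m) * CF_t / (1+y/m)^(m*t + 2):
  t = 0.5000: term = 8.692766
  t = 1.0000: term = 25.099420
  t = 1.5000: term = 48.314571
  t = 2.0000: term = 77.501718
  t = 2.5000: term = 111.888910
  t = 3.0000: term = 7882.285274
Convexity = (1/P) * sum = 8153.782659 / 897.444708 = 9.085554

Answer: Convexity = 9.0856


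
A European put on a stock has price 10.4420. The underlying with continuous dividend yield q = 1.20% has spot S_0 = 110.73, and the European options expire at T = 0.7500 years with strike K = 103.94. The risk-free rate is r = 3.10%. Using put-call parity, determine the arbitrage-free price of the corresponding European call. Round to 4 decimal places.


Answer: Call price = 18.6286

Derivation:
Put-call parity: C - P = S_0 * exp(-qT) - K * exp(-rT).
S_0 * exp(-qT) = 110.7300 * 0.99104038 = 109.73790114
K * exp(-rT) = 103.9400 * 0.97701820 = 101.55127157
C = P + S*exp(-qT) - K*exp(-rT)
C = 10.4420 + 109.73790114 - 101.55127157 = 18.6286


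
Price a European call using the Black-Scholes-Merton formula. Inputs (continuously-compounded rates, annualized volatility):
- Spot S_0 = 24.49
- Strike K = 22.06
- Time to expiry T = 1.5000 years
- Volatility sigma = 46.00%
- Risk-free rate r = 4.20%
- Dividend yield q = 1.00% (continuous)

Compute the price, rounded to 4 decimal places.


Answer: Price = 6.8551

Derivation:
d1 = (ln(S/K) + (r - q + 0.5*sigma^2) * T) / (sigma * sqrt(T)) = 0.55237566
d2 = d1 - sigma * sqrt(T) = -0.01100698
exp(-rT) = 0.93894347; exp(-qT) = 0.98511194
C = S_0 * exp(-qT) * N(d1) - K * exp(-rT) * N(d2)
N(d1) = 0.70965450; N(d2) = 0.49560894
C = 24.4900 * 0.98511194 * 0.70965450 - 22.0600 * 0.93894347 * 0.49560894 = 6.8551


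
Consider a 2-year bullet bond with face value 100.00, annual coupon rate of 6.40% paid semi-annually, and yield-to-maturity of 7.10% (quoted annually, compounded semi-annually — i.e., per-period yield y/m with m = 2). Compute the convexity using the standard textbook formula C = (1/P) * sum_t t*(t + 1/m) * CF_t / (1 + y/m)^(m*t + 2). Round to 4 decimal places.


Answer: Convexity = 4.3785

Derivation:
Coupon per period c = face * coupon_rate / m = 3.200000
Periods per year m = 2; per-period yield y/m = 0.035500
Number of cashflows N = 4
Cashflows (t years, CF_t, discount factor 1/(1+y/m)^(m*t), PV):
  t = 0.5000: CF_t = 3.200000, DF = 0.965717, PV = 3.090295
  t = 1.0000: CF_t = 3.200000, DF = 0.932609, PV = 2.984350
  t = 1.5000: CF_t = 3.200000, DF = 0.900637, PV = 2.882038
  t = 2.0000: CF_t = 103.200000, DF = 0.869760, PV = 89.759264
Price P = sum_t PV_t = 98.715947
Convexity numerator sum_t t*(t + 1/m) * CF_t / (1+y/m)^(m*t + 2):
  t = 0.5000: term = 1.441019
  t = 1.0000: term = 4.174850
  t = 1.5000: term = 8.063447
  t = 2.0000: term = 418.551673
Convexity = (1/P) * sum = 432.230988 / 98.715947 = 4.378533


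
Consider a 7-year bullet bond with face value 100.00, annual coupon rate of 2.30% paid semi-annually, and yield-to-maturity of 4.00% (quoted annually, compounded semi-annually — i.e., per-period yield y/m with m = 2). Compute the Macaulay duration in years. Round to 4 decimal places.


Coupon per period c = face * coupon_rate / m = 1.150000
Periods per year m = 2; per-period yield y/m = 0.020000
Number of cashflows N = 14
Cashflows (t years, CF_t, discount factor 1/(1+y/m)^(m*t), PV):
  t = 0.5000: CF_t = 1.150000, DF = 0.980392, PV = 1.127451
  t = 1.0000: CF_t = 1.150000, DF = 0.961169, PV = 1.105344
  t = 1.5000: CF_t = 1.150000, DF = 0.942322, PV = 1.083671
  t = 2.0000: CF_t = 1.150000, DF = 0.923845, PV = 1.062422
  t = 2.5000: CF_t = 1.150000, DF = 0.905731, PV = 1.041590
  t = 3.0000: CF_t = 1.150000, DF = 0.887971, PV = 1.021167
  t = 3.5000: CF_t = 1.150000, DF = 0.870560, PV = 1.001144
  t = 4.0000: CF_t = 1.150000, DF = 0.853490, PV = 0.981514
  t = 4.5000: CF_t = 1.150000, DF = 0.836755, PV = 0.962269
  t = 5.0000: CF_t = 1.150000, DF = 0.820348, PV = 0.943401
  t = 5.5000: CF_t = 1.150000, DF = 0.804263, PV = 0.924902
  t = 6.0000: CF_t = 1.150000, DF = 0.788493, PV = 0.906767
  t = 6.5000: CF_t = 1.150000, DF = 0.773033, PV = 0.888987
  t = 7.0000: CF_t = 101.150000, DF = 0.757875, PV = 76.659059
Price P = sum_t PV_t = 89.709689
Macaulay numerator sum_t t * PV_t:
  t * PV_t at t = 0.5000: 0.563725
  t * PV_t at t = 1.0000: 1.105344
  t * PV_t at t = 1.5000: 1.625506
  t * PV_t at t = 2.0000: 2.124844
  t * PV_t at t = 2.5000: 2.603976
  t * PV_t at t = 3.0000: 3.063501
  t * PV_t at t = 3.5000: 3.504005
  t * PV_t at t = 4.0000: 3.926056
  t * PV_t at t = 4.5000: 4.330209
  t * PV_t at t = 5.0000: 4.717003
  t * PV_t at t = 5.5000: 5.086964
  t * PV_t at t = 6.0000: 5.440603
  t * PV_t at t = 6.5000: 5.778418
  t * PV_t at t = 7.0000: 536.613411
Macaulay duration D = (sum_t t * PV_t) / P = 580.483565 / 89.709689 = 6.470690

Answer: Macaulay duration = 6.4707 years


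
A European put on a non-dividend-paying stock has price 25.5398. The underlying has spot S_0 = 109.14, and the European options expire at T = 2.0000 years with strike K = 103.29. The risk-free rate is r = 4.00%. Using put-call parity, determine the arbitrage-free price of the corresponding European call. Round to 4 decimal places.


Answer: Call price = 39.3311

Derivation:
Put-call parity: C - P = S_0 * exp(-qT) - K * exp(-rT).
S_0 * exp(-qT) = 109.1400 * 1.00000000 = 109.14000000
K * exp(-rT) = 103.2900 * 0.92311635 = 95.34868742
C = P + S*exp(-qT) - K*exp(-rT)
C = 25.5398 + 109.14000000 - 95.34868742 = 39.3311


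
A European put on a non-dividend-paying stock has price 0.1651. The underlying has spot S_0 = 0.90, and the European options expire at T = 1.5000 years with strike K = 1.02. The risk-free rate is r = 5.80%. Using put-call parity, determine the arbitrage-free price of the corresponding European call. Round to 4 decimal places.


Answer: Call price = 0.1301

Derivation:
Put-call parity: C - P = S_0 * exp(-qT) - K * exp(-rT).
S_0 * exp(-qT) = 0.9000 * 1.00000000 = 0.90000000
K * exp(-rT) = 1.0200 * 0.91667710 = 0.93501064
C = P + S*exp(-qT) - K*exp(-rT)
C = 0.1651 + 0.90000000 - 0.93501064 = 0.1301


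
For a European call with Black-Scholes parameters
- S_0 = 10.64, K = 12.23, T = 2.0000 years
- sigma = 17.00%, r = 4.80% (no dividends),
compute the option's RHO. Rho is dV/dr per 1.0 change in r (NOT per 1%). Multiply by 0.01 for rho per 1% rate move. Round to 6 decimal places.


Answer: Rho = 8.488760

Derivation:
d1 = -0.0597774171; d2 = -0.3001937227
phi(d1) = 0.3982301386; exp(-qT) = 1.0000000000; exp(-rT) = 0.9084640161
N(d2) = 0.3820146965
Rho = K*T*exp(-rT)*N(d2) = 12.2300 * 2.0000 * 0.9084640161 * 0.3820146965 = 8.488760


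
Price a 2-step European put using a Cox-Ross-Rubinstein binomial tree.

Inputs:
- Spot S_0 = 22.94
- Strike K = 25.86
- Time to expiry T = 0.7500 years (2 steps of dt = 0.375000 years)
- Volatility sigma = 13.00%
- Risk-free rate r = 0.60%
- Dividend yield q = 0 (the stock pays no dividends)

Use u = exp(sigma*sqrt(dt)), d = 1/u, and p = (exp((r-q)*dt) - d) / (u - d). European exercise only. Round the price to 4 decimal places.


Answer: Price = V(0,0) = 3.0566

Derivation:
dt = T/N = 0.375000
u = exp(sigma*sqrt(dt)) = 1.082863; d = 1/u = 0.923478
p = (exp((r-q)*dt) - d) / (u - d) = 0.494241
Discount per step: exp(-r*dt) = 0.997753
Stock lattice S(k, i) with i counting down-moves:
  k=0: S(0,0) = 22.9400
  k=1: S(1,0) = 24.8409; S(1,1) = 21.1846
  k=2: S(2,0) = 26.8993; S(2,1) = 22.9400; S(2,2) = 19.5635
Terminal payoffs V(N, i) = max(K - S_T, 0):
  V(2,0) = 0.000000; V(2,1) = 2.920000; V(2,2) = 6.296506
Backward induction: V(k, i) = exp(-r*dt) * [p * V(k+1, i) + (1-p) * V(k+1, i+1)].
  V(1,0) = exp(-r*dt) * [p*0.000000 + (1-p)*2.920000] = 1.473497
  V(1,1) = exp(-r*dt) * [p*2.920000 + (1-p)*6.296506] = 4.617298
  V(0,0) = exp(-r*dt) * [p*1.473497 + (1-p)*4.617298] = 3.056617


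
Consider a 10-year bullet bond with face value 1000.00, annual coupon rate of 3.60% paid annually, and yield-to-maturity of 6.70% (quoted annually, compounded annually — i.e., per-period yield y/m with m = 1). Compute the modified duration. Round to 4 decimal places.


Coupon per period c = face * coupon_rate / m = 36.000000
Periods per year m = 1; per-period yield y/m = 0.067000
Number of cashflows N = 10
Cashflows (t years, CF_t, discount factor 1/(1+y/m)^(m*t), PV):
  t = 1.0000: CF_t = 36.000000, DF = 0.937207, PV = 33.739456
  t = 2.0000: CF_t = 36.000000, DF = 0.878357, PV = 31.620859
  t = 3.0000: CF_t = 36.000000, DF = 0.823203, PV = 29.635294
  t = 4.0000: CF_t = 36.000000, DF = 0.771511, PV = 27.774409
  t = 5.0000: CF_t = 36.000000, DF = 0.723066, PV = 26.030374
  t = 6.0000: CF_t = 36.000000, DF = 0.677663, PV = 24.395852
  t = 7.0000: CF_t = 36.000000, DF = 0.635110, PV = 22.863966
  t = 8.0000: CF_t = 36.000000, DF = 0.595230, PV = 21.428272
  t = 9.0000: CF_t = 36.000000, DF = 0.557854, PV = 20.082729
  t = 10.0000: CF_t = 1036.000000, DF = 0.522824, PV = 541.646026
Price P = sum_t PV_t = 779.217236
First compute Macaulay numerator sum_t t * PV_t:
  t * PV_t at t = 1.0000: 33.739456
  t * PV_t at t = 2.0000: 63.241718
  t * PV_t at t = 3.0000: 88.905882
  t * PV_t at t = 4.0000: 111.097635
  t * PV_t at t = 5.0000: 130.151869
  t * PV_t at t = 6.0000: 146.375110
  t * PV_t at t = 7.0000: 160.047762
  t * PV_t at t = 8.0000: 171.426174
  t * PV_t at t = 9.0000: 180.744560
  t * PV_t at t = 10.0000: 5416.460261
Macaulay duration D = 6502.190427 / 779.217236 = 8.344516
Modified duration = D / (1 + y/m) = 8.344516 / (1 + 0.067000) = 7.820540

Answer: Modified duration = 7.8205


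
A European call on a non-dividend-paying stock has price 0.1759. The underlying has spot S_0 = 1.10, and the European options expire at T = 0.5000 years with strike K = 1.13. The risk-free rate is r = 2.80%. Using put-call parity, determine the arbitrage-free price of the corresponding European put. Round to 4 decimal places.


Answer: Put price = 0.1902

Derivation:
Put-call parity: C - P = S_0 * exp(-qT) - K * exp(-rT).
S_0 * exp(-qT) = 1.1000 * 1.00000000 = 1.10000000
K * exp(-rT) = 1.1300 * 0.98609754 = 1.11429023
P = C - S*exp(-qT) + K*exp(-rT)
P = 0.1759 - 1.10000000 + 1.11429023 = 0.1902


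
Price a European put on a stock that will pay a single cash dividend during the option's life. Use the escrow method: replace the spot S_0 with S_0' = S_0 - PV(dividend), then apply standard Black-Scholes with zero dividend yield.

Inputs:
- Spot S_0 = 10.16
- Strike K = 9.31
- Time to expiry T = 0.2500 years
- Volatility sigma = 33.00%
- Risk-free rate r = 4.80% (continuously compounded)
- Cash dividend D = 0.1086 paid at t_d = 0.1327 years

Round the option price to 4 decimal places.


PV(D) = D * exp(-r * t_d) = 0.1086 * 0.99365064 = 0.10791046
S_0' = S_0 - PV(D) = 10.1600 - 0.10791046 = 10.05208954
d1 = (ln(S_0'/K) + (r + sigma^2/2)*T) / (sigma*sqrt(T)) = 0.62002385
d2 = d1 - sigma*sqrt(T) = 0.45502385
exp(-rT) = 0.98807171
N(-d1) = 0.26762104; N(-d2) = 0.32454604
P = K * exp(-rT) * N(-d2) - S_0' * N(-d1) = 9.3100 * 0.98807171 * 0.32454604 - 10.05208954 * 0.26762104 = 0.2953

Answer: Price = 0.2953


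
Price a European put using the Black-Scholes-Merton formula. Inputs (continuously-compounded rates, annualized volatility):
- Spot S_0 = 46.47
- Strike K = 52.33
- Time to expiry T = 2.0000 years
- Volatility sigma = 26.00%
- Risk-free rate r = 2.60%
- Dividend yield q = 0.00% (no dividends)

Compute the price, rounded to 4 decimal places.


Answer: Price = 8.7306

Derivation:
d1 = (ln(S/K) + (r - q + 0.5*sigma^2) * T) / (sigma * sqrt(T)) = 0.00227667
d2 = d1 - sigma * sqrt(T) = -0.36541885
exp(-rT) = 0.94932887; exp(-qT) = 1.00000000
P = K * exp(-rT) * N(-d2) - S_0 * exp(-qT) * N(-d1)
N(-d1) = 0.49909174; N(-d2) = 0.64260061
P = 52.3300 * 0.94932887 * 0.64260061 - 46.4700 * 1.00000000 * 0.49909174 = 8.7306


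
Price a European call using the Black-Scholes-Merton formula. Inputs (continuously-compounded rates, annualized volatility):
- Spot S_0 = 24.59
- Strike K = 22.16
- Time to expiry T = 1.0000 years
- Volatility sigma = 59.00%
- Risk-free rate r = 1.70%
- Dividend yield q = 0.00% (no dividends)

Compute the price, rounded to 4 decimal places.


d1 = (ln(S/K) + (r - q + 0.5*sigma^2) * T) / (sigma * sqrt(T)) = 0.50017118
d2 = d1 - sigma * sqrt(T) = -0.08982882
exp(-rT) = 0.98314368; exp(-qT) = 1.00000000
C = S_0 * exp(-qT) * N(d1) - K * exp(-rT) * N(d2)
N(d1) = 0.69152272; N(d2) = 0.46421162
C = 24.5900 * 1.00000000 * 0.69152272 - 22.1600 * 0.98314368 * 0.46421162 = 6.8910

Answer: Price = 6.8910


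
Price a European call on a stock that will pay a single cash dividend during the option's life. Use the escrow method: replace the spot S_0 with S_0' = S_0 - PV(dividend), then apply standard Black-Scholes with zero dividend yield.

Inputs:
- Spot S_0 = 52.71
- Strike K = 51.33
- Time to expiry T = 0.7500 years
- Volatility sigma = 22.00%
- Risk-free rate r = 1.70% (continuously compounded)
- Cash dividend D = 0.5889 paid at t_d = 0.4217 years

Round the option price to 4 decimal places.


PV(D) = D * exp(-r * t_d) = 0.5889 * 0.99285674 = 0.58469333
S_0' = S_0 - PV(D) = 52.7100 - 0.58469333 = 52.12530667
d1 = (ln(S_0'/K) + (r + sigma^2/2)*T) / (sigma*sqrt(T)) = 0.24288174
d2 = d1 - sigma*sqrt(T) = 0.05235615
exp(-rT) = 0.98733094
N(d1) = 0.59595149; N(d2) = 0.52087754
C = S_0' * N(d1) - K * exp(-rT) * N(d2) = 52.12530667 * 0.59595149 - 51.3300 * 0.98733094 * 0.52087754 = 4.6662

Answer: Price = 4.6662


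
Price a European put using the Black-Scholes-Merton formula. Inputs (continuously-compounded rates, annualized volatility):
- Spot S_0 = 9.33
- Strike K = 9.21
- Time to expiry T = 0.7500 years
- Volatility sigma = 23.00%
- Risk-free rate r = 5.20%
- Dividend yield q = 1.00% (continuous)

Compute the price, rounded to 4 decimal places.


Answer: Price = 0.5351

Derivation:
d1 = (ln(S/K) + (r - q + 0.5*sigma^2) * T) / (sigma * sqrt(T)) = 0.32272708
d2 = d1 - sigma * sqrt(T) = 0.12354123
exp(-rT) = 0.96175071; exp(-qT) = 0.99252805
P = K * exp(-rT) * N(-d2) - S_0 * exp(-qT) * N(-d1)
N(-d1) = 0.37345097; N(-d2) = 0.45083926
P = 9.2100 * 0.96175071 * 0.45083926 - 9.3300 * 0.99252805 * 0.37345097 = 0.5351


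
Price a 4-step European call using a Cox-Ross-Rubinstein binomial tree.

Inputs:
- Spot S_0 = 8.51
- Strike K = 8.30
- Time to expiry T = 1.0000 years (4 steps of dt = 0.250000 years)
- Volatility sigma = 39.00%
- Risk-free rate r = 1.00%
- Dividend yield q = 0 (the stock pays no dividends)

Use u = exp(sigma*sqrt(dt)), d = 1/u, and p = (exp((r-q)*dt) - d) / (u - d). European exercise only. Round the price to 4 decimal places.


dt = T/N = 0.250000
u = exp(sigma*sqrt(dt)) = 1.215311; d = 1/u = 0.822835
p = (exp((r-q)*dt) - d) / (u - d) = 0.457782
Discount per step: exp(-r*dt) = 0.997503
Stock lattice S(k, i) with i counting down-moves:
  k=0: S(0,0) = 8.5100
  k=1: S(1,0) = 10.3423; S(1,1) = 7.0023
  k=2: S(2,0) = 12.5691; S(2,1) = 8.5100; S(2,2) = 5.7618
  k=3: S(3,0) = 15.2754; S(3,1) = 10.3423; S(3,2) = 7.0023; S(3,3) = 4.7410
  k=4: S(4,0) = 18.5643; S(4,1) = 12.5691; S(4,2) = 8.5100; S(4,3) = 5.7618; S(4,4) = 3.9010
Terminal payoffs V(N, i) = max(S_T - K, 0):
  V(4,0) = 10.264329; V(4,1) = 4.269107; V(4,2) = 0.210000; V(4,3) = 0.000000; V(4,4) = 0.000000
Backward induction: V(k, i) = exp(-r*dt) * [p * V(k+1, i) + (1-p) * V(k+1, i+1)].
  V(3,0) = exp(-r*dt) * [p*10.264329 + (1-p)*4.269107] = 6.996097
  V(3,1) = exp(-r*dt) * [p*4.269107 + (1-p)*0.210000] = 2.063021
  V(3,2) = exp(-r*dt) * [p*0.210000 + (1-p)*0.000000] = 0.095894
  V(3,3) = exp(-r*dt) * [p*0.000000 + (1-p)*0.000000] = 0.000000
  V(2,0) = exp(-r*dt) * [p*6.996097 + (1-p)*2.063021] = 4.310503
  V(2,1) = exp(-r*dt) * [p*2.063021 + (1-p)*0.095894] = 0.993921
  V(2,2) = exp(-r*dt) * [p*0.095894 + (1-p)*0.000000] = 0.043789
  V(1,0) = exp(-r*dt) * [p*4.310503 + (1-p)*0.993921] = 2.505919
  V(1,1) = exp(-r*dt) * [p*0.993921 + (1-p)*0.043789] = 0.477546
  V(0,0) = exp(-r*dt) * [p*2.505919 + (1-p)*0.477546] = 1.402587

Answer: Price = V(0,0) = 1.4026


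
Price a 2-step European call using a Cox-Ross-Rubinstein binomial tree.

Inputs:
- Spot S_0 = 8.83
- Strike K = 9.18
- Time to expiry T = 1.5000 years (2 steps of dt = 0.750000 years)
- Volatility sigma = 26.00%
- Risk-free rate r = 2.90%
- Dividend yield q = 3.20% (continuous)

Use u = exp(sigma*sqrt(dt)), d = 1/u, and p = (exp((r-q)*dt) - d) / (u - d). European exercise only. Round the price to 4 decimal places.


dt = T/N = 0.750000
u = exp(sigma*sqrt(dt)) = 1.252531; d = 1/u = 0.798383
p = (exp((r-q)*dt) - d) / (u - d) = 0.438996
Discount per step: exp(-r*dt) = 0.978485
Stock lattice S(k, i) with i counting down-moves:
  k=0: S(0,0) = 8.8300
  k=1: S(1,0) = 11.0599; S(1,1) = 7.0497
  k=2: S(2,0) = 13.8528; S(2,1) = 8.8300; S(2,2) = 5.6284
Terminal payoffs V(N, i) = max(S_T - K, 0):
  V(2,0) = 4.672812; V(2,1) = 0.000000; V(2,2) = 0.000000
Backward induction: V(k, i) = exp(-r*dt) * [p * V(k+1, i) + (1-p) * V(k+1, i+1)].
  V(1,0) = exp(-r*dt) * [p*4.672812 + (1-p)*0.000000] = 2.007212
  V(1,1) = exp(-r*dt) * [p*0.000000 + (1-p)*0.000000] = 0.000000
  V(0,0) = exp(-r*dt) * [p*2.007212 + (1-p)*0.000000] = 0.862200

Answer: Price = V(0,0) = 0.8622
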